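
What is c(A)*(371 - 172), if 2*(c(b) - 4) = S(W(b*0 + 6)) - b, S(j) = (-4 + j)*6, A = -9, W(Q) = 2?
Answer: 995/2 ≈ 497.50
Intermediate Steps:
S(j) = -24 + 6*j
c(b) = -2 - b/2 (c(b) = 4 + ((-24 + 6*2) - b)/2 = 4 + ((-24 + 12) - b)/2 = 4 + (-12 - b)/2 = 4 + (-6 - b/2) = -2 - b/2)
c(A)*(371 - 172) = (-2 - 1/2*(-9))*(371 - 172) = (-2 + 9/2)*199 = (5/2)*199 = 995/2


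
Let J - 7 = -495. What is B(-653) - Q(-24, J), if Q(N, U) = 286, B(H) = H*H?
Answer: 426123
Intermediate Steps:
J = -488 (J = 7 - 495 = -488)
B(H) = H²
B(-653) - Q(-24, J) = (-653)² - 1*286 = 426409 - 286 = 426123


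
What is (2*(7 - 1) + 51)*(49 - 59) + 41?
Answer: -589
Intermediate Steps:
(2*(7 - 1) + 51)*(49 - 59) + 41 = (2*6 + 51)*(-10) + 41 = (12 + 51)*(-10) + 41 = 63*(-10) + 41 = -630 + 41 = -589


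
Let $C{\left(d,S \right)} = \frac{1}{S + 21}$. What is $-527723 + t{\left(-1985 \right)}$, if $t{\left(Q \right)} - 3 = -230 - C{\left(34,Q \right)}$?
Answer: $- \frac{1036893799}{1964} \approx -5.2795 \cdot 10^{5}$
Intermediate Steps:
$C{\left(d,S \right)} = \frac{1}{21 + S}$
$t{\left(Q \right)} = -227 - \frac{1}{21 + Q}$ ($t{\left(Q \right)} = 3 - \left(230 + \frac{1}{21 + Q}\right) = -227 - \frac{1}{21 + Q}$)
$-527723 + t{\left(-1985 \right)} = -527723 + \frac{-4768 - -450595}{21 - 1985} = -527723 + \frac{-4768 + 450595}{-1964} = -527723 - \frac{445827}{1964} = - \frac{1036893799}{1964}$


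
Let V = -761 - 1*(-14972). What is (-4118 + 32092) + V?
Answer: 42185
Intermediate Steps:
V = 14211 (V = -761 + 14972 = 14211)
(-4118 + 32092) + V = (-4118 + 32092) + 14211 = 27974 + 14211 = 42185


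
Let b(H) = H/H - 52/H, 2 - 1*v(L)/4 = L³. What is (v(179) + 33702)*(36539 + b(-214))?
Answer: -89564451776676/107 ≈ -8.3705e+11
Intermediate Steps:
v(L) = 8 - 4*L³
b(H) = 1 - 52/H
(v(179) + 33702)*(36539 + b(-214)) = ((8 - 4*179³) + 33702)*(36539 + (-52 - 214)/(-214)) = ((8 - 4*5735339) + 33702)*(36539 - 1/214*(-266)) = ((8 - 22941356) + 33702)*(36539 + 133/107) = (-22941348 + 33702)*(3909806/107) = -22907646*3909806/107 = -89564451776676/107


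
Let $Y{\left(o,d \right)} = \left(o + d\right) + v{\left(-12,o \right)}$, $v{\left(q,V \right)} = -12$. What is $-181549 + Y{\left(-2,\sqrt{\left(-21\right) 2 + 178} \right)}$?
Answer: $-181563 + 2 \sqrt{34} \approx -1.8155 \cdot 10^{5}$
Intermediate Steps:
$Y{\left(o,d \right)} = -12 + d + o$ ($Y{\left(o,d \right)} = \left(o + d\right) - 12 = \left(d + o\right) - 12 = -12 + d + o$)
$-181549 + Y{\left(-2,\sqrt{\left(-21\right) 2 + 178} \right)} = -181549 - \left(14 - \sqrt{\left(-21\right) 2 + 178}\right) = -181549 - \left(14 - \sqrt{-42 + 178}\right) = -181549 - \left(14 - 2 \sqrt{34}\right) = -181563 + 2 \sqrt{34}$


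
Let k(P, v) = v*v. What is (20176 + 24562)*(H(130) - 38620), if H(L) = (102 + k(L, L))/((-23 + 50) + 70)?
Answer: -166834175844/97 ≈ -1.7199e+9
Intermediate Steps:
k(P, v) = v²
H(L) = 102/97 + L²/97 (H(L) = (102 + L²)/((-23 + 50) + 70) = (102 + L²)/(27 + 70) = (102 + L²)/97 = (102 + L²)*(1/97) = 102/97 + L²/97)
(20176 + 24562)*(H(130) - 38620) = (20176 + 24562)*((102/97 + (1/97)*130²) - 38620) = 44738*((102/97 + (1/97)*16900) - 38620) = 44738*((102/97 + 16900/97) - 38620) = 44738*(17002/97 - 38620) = 44738*(-3729138/97) = -166834175844/97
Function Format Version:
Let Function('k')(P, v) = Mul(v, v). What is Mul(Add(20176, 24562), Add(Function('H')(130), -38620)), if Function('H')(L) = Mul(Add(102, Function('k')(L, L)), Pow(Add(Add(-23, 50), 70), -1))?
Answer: Rational(-166834175844, 97) ≈ -1.7199e+9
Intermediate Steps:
Function('k')(P, v) = Pow(v, 2)
Function('H')(L) = Add(Rational(102, 97), Mul(Rational(1, 97), Pow(L, 2))) (Function('H')(L) = Mul(Add(102, Pow(L, 2)), Pow(Add(Add(-23, 50), 70), -1)) = Mul(Add(102, Pow(L, 2)), Pow(Add(27, 70), -1)) = Mul(Add(102, Pow(L, 2)), Pow(97, -1)) = Mul(Add(102, Pow(L, 2)), Rational(1, 97)) = Add(Rational(102, 97), Mul(Rational(1, 97), Pow(L, 2))))
Mul(Add(20176, 24562), Add(Function('H')(130), -38620)) = Mul(Add(20176, 24562), Add(Add(Rational(102, 97), Mul(Rational(1, 97), Pow(130, 2))), -38620)) = Mul(44738, Add(Add(Rational(102, 97), Mul(Rational(1, 97), 16900)), -38620)) = Mul(44738, Add(Add(Rational(102, 97), Rational(16900, 97)), -38620)) = Mul(44738, Add(Rational(17002, 97), -38620)) = Mul(44738, Rational(-3729138, 97)) = Rational(-166834175844, 97)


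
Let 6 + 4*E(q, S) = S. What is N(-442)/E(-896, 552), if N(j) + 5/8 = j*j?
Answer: 520969/364 ≈ 1431.2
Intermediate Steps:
E(q, S) = -3/2 + S/4
N(j) = -5/8 + j**2 (N(j) = -5/8 + j*j = -5/8 + j**2)
N(-442)/E(-896, 552) = (-5/8 + (-442)**2)/(-3/2 + (1/4)*552) = (-5/8 + 195364)/(-3/2 + 138) = 1562907/(8*(273/2)) = (1562907/8)*(2/273) = 520969/364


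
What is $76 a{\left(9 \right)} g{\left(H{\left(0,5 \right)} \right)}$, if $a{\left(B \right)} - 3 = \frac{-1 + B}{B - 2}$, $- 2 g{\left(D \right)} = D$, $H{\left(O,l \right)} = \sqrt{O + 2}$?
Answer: $- \frac{1102 \sqrt{2}}{7} \approx -222.64$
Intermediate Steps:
$H{\left(O,l \right)} = \sqrt{2 + O}$
$g{\left(D \right)} = - \frac{D}{2}$
$a{\left(B \right)} = 3 + \frac{-1 + B}{-2 + B}$ ($a{\left(B \right)} = 3 + \frac{-1 + B}{B - 2} = 3 + \frac{-1 + B}{-2 + B}$)
$76 a{\left(9 \right)} g{\left(H{\left(0,5 \right)} \right)} = 76 \frac{-7 + 4 \cdot 9}{-2 + 9} \left(- \frac{\sqrt{2 + 0}}{2}\right) = 76 \frac{-7 + 36}{7} \left(- \frac{\sqrt{2}}{2}\right) = 76 \cdot \frac{1}{7} \cdot 29 \left(- \frac{\sqrt{2}}{2}\right) = 76 \cdot \frac{29}{7} \left(- \frac{\sqrt{2}}{2}\right) = \frac{2204 \left(- \frac{\sqrt{2}}{2}\right)}{7} = - \frac{1102 \sqrt{2}}{7}$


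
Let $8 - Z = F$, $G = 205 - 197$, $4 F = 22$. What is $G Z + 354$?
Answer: $374$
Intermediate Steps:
$F = \frac{11}{2}$ ($F = \frac{1}{4} \cdot 22 = \frac{11}{2} \approx 5.5$)
$G = 8$
$Z = \frac{5}{2}$ ($Z = 8 - \frac{11}{2} = \frac{5}{2} \approx 2.5$)
$G Z + 354 = 8 \cdot \frac{5}{2} + 354 = 20 + 354 = 374$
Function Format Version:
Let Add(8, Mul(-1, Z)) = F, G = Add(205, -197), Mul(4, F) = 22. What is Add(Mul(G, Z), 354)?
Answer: 374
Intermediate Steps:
F = Rational(11, 2) (F = Mul(Rational(1, 4), 22) = Rational(11, 2) ≈ 5.5000)
G = 8
Z = Rational(5, 2) (Z = Add(8, Mul(-1, Rational(11, 2))) = Add(8, Rational(-11, 2)) = Rational(5, 2) ≈ 2.5000)
Add(Mul(G, Z), 354) = Add(Mul(8, Rational(5, 2)), 354) = Add(20, 354) = 374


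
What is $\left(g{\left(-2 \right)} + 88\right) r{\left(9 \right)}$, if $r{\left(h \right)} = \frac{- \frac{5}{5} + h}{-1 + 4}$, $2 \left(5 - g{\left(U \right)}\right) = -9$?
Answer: $260$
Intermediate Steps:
$g{\left(U \right)} = \frac{19}{2}$ ($g{\left(U \right)} = 5 - - \frac{9}{2} = 5 + \frac{9}{2} = \frac{19}{2}$)
$r{\left(h \right)} = - \frac{1}{3} + \frac{h}{3}$ ($r{\left(h \right)} = \frac{\left(-5\right) \frac{1}{5} + h}{3} = \left(-1 + h\right) \frac{1}{3} = - \frac{1}{3} + \frac{h}{3}$)
$\left(g{\left(-2 \right)} + 88\right) r{\left(9 \right)} = \left(\frac{19}{2} + 88\right) \left(- \frac{1}{3} + \frac{1}{3} \cdot 9\right) = \frac{195 \left(- \frac{1}{3} + 3\right)}{2} = \frac{195}{2} \cdot \frac{8}{3} = 260$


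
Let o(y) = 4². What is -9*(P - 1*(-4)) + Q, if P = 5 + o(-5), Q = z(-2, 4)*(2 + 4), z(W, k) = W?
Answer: -237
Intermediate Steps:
o(y) = 16
Q = -12 (Q = -2*(2 + 4) = -2*6 = -12)
P = 21 (P = 5 + 16 = 21)
-9*(P - 1*(-4)) + Q = -9*(21 - 1*(-4)) - 12 = -9*(21 + 4) - 12 = -9*25 - 12 = -225 - 12 = -237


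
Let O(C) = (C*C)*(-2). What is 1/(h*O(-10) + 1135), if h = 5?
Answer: 1/135 ≈ 0.0074074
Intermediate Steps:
O(C) = -2*C² (O(C) = C²*(-2) = -2*C²)
1/(h*O(-10) + 1135) = 1/(5*(-2*(-10)²) + 1135) = 1/(5*(-2*100) + 1135) = 1/(5*(-200) + 1135) = 1/(-1000 + 1135) = 1/135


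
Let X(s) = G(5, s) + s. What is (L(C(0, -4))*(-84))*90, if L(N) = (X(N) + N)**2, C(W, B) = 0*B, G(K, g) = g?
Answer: 0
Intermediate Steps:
C(W, B) = 0
X(s) = 2*s (X(s) = s + s = 2*s)
L(N) = 9*N**2 (L(N) = (2*N + N)**2 = (3*N)**2 = 9*N**2)
(L(C(0, -4))*(-84))*90 = ((9*0**2)*(-84))*90 = ((9*0)*(-84))*90 = (0*(-84))*90 = 0*90 = 0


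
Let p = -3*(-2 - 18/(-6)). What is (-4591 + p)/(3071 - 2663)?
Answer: -2297/204 ≈ -11.260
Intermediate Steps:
p = -3 (p = -3*(-2 - 18*(-⅙)) = -3*(-2 + 3) = -3*1 = -3)
(-4591 + p)/(3071 - 2663) = (-4591 - 3)/(3071 - 2663) = -4594/408 = -4594*1/408 = -2297/204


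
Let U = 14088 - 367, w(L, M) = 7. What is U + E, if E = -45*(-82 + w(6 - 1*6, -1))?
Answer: 17096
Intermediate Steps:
E = 3375 (E = -45*(-82 + 7) = -45*(-75) = 3375)
U = 13721
U + E = 13721 + 3375 = 17096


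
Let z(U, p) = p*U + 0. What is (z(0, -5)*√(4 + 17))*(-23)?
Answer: 0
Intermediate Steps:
z(U, p) = U*p (z(U, p) = U*p + 0 = U*p)
(z(0, -5)*√(4 + 17))*(-23) = ((0*(-5))*√(4 + 17))*(-23) = (0*√21)*(-23) = 0*(-23) = 0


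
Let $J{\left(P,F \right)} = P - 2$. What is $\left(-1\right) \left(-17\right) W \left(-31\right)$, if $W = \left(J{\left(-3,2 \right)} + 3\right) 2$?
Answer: $2108$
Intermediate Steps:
$J{\left(P,F \right)} = -2 + P$ ($J{\left(P,F \right)} = P - 2 = -2 + P$)
$W = -4$ ($W = \left(\left(-2 - 3\right) + 3\right) 2 = \left(-5 + 3\right) 2 = \left(-2\right) 2 = -4$)
$\left(-1\right) \left(-17\right) W \left(-31\right) = \left(-1\right) \left(-17\right) \left(-4\right) \left(-31\right) = 17 \left(-4\right) \left(-31\right) = \left(-68\right) \left(-31\right) = 2108$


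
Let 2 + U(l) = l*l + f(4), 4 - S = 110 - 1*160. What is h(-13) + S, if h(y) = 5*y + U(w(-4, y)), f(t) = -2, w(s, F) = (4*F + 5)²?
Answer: 4879666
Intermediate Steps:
w(s, F) = (5 + 4*F)²
S = 54 (S = 4 - (110 - 1*160) = 4 - (110 - 160) = 4 - 1*(-50) = 4 + 50 = 54)
U(l) = -4 + l² (U(l) = -2 + (l*l - 2) = -2 + (l² - 2) = -2 + (-2 + l²) = -4 + l²)
h(y) = -4 + (5 + 4*y)⁴ + 5*y (h(y) = 5*y + (-4 + ((5 + 4*y)²)²) = 5*y + (-4 + (5 + 4*y)⁴) = -4 + (5 + 4*y)⁴ + 5*y)
h(-13) + S = (-4 + (5 + 4*(-13))⁴ + 5*(-13)) + 54 = (-4 + (5 - 52)⁴ - 65) + 54 = (-4 + (-47)⁴ - 65) + 54 = (-4 + 4879681 - 65) + 54 = 4879612 + 54 = 4879666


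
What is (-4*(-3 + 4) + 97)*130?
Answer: 12090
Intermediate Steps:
(-4*(-3 + 4) + 97)*130 = (-4*1 + 97)*130 = (-4 + 97)*130 = 93*130 = 12090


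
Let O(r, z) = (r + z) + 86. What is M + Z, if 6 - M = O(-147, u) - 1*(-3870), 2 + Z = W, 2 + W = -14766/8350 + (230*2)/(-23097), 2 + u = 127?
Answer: -379335107351/96429975 ≈ -3933.8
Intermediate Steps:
u = 125 (u = -2 + 127 = 125)
O(r, z) = 86 + r + z
W = -365305601/96429975 (W = -2 + (-14766/8350 + (230*2)/(-23097)) = -2 + (-14766*1/8350 + 460*(-1/23097)) = -2 + (-7383/4175 - 460/23097) = -2 - 172445651/96429975 = -365305601/96429975 ≈ -3.7883)
Z = -558165551/96429975 (Z = -2 - 365305601/96429975 = -558165551/96429975 ≈ -5.7883)
M = -3928 (M = 6 - ((86 - 147 + 125) - 1*(-3870)) = 6 - (64 + 3870) = 6 - 1*3934 = 6 - 3934 = -3928)
M + Z = -3928 - 558165551/96429975 = -379335107351/96429975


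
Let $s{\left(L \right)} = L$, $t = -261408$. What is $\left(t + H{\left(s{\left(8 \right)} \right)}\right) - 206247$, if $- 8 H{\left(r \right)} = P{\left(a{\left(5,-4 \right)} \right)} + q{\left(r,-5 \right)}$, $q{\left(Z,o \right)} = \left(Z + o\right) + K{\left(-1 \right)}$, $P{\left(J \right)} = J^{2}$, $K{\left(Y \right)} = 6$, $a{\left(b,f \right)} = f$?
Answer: $- \frac{3741265}{8} \approx -4.6766 \cdot 10^{5}$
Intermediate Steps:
$q{\left(Z,o \right)} = 6 + Z + o$ ($q{\left(Z,o \right)} = \left(Z + o\right) + 6 = 6 + Z + o$)
$H{\left(r \right)} = - \frac{17}{8} - \frac{r}{8}$ ($H{\left(r \right)} = - \frac{\left(-4\right)^{2} + \left(6 + r - 5\right)}{8} = - \frac{16 + \left(1 + r\right)}{8} = - \frac{17 + r}{8} = - \frac{17}{8} - \frac{r}{8}$)
$\left(t + H{\left(s{\left(8 \right)} \right)}\right) - 206247 = \left(-261408 - \frac{25}{8}\right) - 206247 = - \frac{2091289}{8} - 206247 = - \frac{3741265}{8}$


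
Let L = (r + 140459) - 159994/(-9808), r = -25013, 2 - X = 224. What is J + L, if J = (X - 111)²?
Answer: 1110026837/4904 ≈ 2.2635e+5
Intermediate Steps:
X = -222 (X = 2 - 1*224 = 2 - 224 = -222)
J = 110889 (J = (-222 - 111)² = (-333)² = 110889)
L = 566227181/4904 (L = (-25013 + 140459) - 159994/(-9808) = 115446 - 159994*(-1/9808) = 115446 + 79997/4904 = 566227181/4904 ≈ 1.1546e+5)
J + L = 110889 + 566227181/4904 = 1110026837/4904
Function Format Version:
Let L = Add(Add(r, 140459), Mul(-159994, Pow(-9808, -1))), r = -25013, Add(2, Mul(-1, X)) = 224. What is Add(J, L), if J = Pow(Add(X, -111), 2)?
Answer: Rational(1110026837, 4904) ≈ 2.2635e+5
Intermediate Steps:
X = -222 (X = Add(2, Mul(-1, 224)) = Add(2, -224) = -222)
J = 110889 (J = Pow(Add(-222, -111), 2) = Pow(-333, 2) = 110889)
L = Rational(566227181, 4904) (L = Add(Add(-25013, 140459), Mul(-159994, Pow(-9808, -1))) = Add(115446, Mul(-159994, Rational(-1, 9808))) = Add(115446, Rational(79997, 4904)) = Rational(566227181, 4904) ≈ 1.1546e+5)
Add(J, L) = Add(110889, Rational(566227181, 4904)) = Rational(1110026837, 4904)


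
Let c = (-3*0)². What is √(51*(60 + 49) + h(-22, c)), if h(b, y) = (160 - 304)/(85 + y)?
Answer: √40151535/85 ≈ 74.547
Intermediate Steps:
c = 0 (c = 0² = 0)
h(b, y) = -144/(85 + y)
√(51*(60 + 49) + h(-22, c)) = √(51*(60 + 49) - 144/(85 + 0)) = √(51*109 - 144/85) = √(5559 - 144*1/85) = √(5559 - 144/85) = √(472371/85) = √40151535/85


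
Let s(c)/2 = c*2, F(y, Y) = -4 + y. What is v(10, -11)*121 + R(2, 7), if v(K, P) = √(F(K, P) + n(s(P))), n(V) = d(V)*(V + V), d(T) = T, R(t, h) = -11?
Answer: -11 + 121*√3878 ≈ 7524.1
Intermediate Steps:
s(c) = 4*c (s(c) = 2*(c*2) = 2*(2*c) = 4*c)
n(V) = 2*V² (n(V) = V*(V + V) = V*(2*V) = 2*V²)
v(K, P) = √(-4 + K + 32*P²) (v(K, P) = √((-4 + K) + 2*(4*P)²) = √((-4 + K) + 2*(16*P²)) = √((-4 + K) + 32*P²) = √(-4 + K + 32*P²))
v(10, -11)*121 + R(2, 7) = √(-4 + 10 + 32*(-11)²)*121 - 11 = √(-4 + 10 + 32*121)*121 - 11 = √(-4 + 10 + 3872)*121 - 11 = √3878*121 - 11 = 121*√3878 - 11 = -11 + 121*√3878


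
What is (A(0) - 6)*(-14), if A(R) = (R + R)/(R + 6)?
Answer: 84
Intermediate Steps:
A(R) = 2*R/(6 + R) (A(R) = (2*R)/(6 + R) = 2*R/(6 + R))
(A(0) - 6)*(-14) = (2*0/(6 + 0) - 6)*(-14) = (2*0/6 - 6)*(-14) = (2*0*(⅙) - 6)*(-14) = (0 - 6)*(-14) = -6*(-14) = 84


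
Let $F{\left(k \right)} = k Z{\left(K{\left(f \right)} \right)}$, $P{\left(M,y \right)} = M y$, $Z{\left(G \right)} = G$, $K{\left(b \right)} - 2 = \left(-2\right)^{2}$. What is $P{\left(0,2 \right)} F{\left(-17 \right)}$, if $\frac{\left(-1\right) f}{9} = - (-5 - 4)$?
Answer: $0$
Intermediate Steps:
$f = -81$ ($f = - 9 \left(- (-5 - 4)\right) = - 9 \left(\left(-1\right) \left(-9\right)\right) = \left(-9\right) 9 = -81$)
$K{\left(b \right)} = 6$ ($K{\left(b \right)} = 2 + \left(-2\right)^{2} = 2 + 4 = 6$)
$F{\left(k \right)} = 6 k$ ($F{\left(k \right)} = k 6 = 6 k$)
$P{\left(0,2 \right)} F{\left(-17 \right)} = 0 \cdot 2 \cdot 6 \left(-17\right) = 0 \left(-102\right) = 0$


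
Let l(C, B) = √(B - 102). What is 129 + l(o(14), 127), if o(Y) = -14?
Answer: 134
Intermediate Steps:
l(C, B) = √(-102 + B)
129 + l(o(14), 127) = 129 + √(-102 + 127) = 129 + √25 = 129 + 5 = 134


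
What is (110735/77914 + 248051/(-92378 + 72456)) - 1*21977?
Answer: -8532469874165/388050677 ≈ -21988.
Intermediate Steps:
(110735/77914 + 248051/(-92378 + 72456)) - 1*21977 = (110735*(1/77914) + 248051/(-19922)) - 21977 = (110735/77914 + 248051*(-1/19922)) - 21977 = (110735/77914 - 248051/19922) - 21977 = -4280145736/388050677 - 21977 = -8532469874165/388050677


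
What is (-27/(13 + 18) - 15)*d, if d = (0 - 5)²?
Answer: -12300/31 ≈ -396.77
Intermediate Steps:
d = 25 (d = (-5)² = 25)
(-27/(13 + 18) - 15)*d = (-27/(13 + 18) - 15)*25 = (-27/31 - 15)*25 = -492/31*25 = -12300/31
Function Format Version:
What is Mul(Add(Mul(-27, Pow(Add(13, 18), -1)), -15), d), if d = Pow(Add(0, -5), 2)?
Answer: Rational(-12300, 31) ≈ -396.77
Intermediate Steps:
d = 25 (d = Pow(-5, 2) = 25)
Mul(Add(Mul(-27, Pow(Add(13, 18), -1)), -15), d) = Mul(Add(Mul(-27, Pow(Add(13, 18), -1)), -15), 25) = Mul(Add(Mul(-27, Pow(31, -1)), -15), 25) = Mul(Add(Mul(-27, Rational(1, 31)), -15), 25) = Mul(Add(Rational(-27, 31), -15), 25) = Mul(Rational(-492, 31), 25) = Rational(-12300, 31)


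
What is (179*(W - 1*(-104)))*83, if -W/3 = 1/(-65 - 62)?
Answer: 196275827/127 ≈ 1.5455e+6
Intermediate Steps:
W = 3/127 (W = -3/(-65 - 62) = -3/(-127) = -3*(-1/127) = 3/127 ≈ 0.023622)
(179*(W - 1*(-104)))*83 = (179*(3/127 - 1*(-104)))*83 = (179*(3/127 + 104))*83 = (179*(13211/127))*83 = (2364769/127)*83 = 196275827/127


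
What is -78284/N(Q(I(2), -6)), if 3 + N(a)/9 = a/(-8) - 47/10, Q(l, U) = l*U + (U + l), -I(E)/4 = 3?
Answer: 1565680/2601 ≈ 601.95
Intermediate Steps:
I(E) = -12 (I(E) = -4*3 = -12)
Q(l, U) = U + l + U*l (Q(l, U) = U*l + (U + l) = U + l + U*l)
N(a) = -693/10 - 9*a/8 (N(a) = -27 + 9*(a/(-8) - 47/10) = -27 + 9*(a*(-⅛) - 47*⅒) = -27 + 9*(-a/8 - 47/10) = -27 + 9*(-47/10 - a/8) = -27 + (-423/10 - 9*a/8) = -693/10 - 9*a/8)
-78284/N(Q(I(2), -6)) = -78284/(-693/10 - 9*(-6 - 12 - 6*(-12))/8) = -78284/(-693/10 - 9*(-6 - 12 + 72)/8) = -78284/(-693/10 - 9/8*54) = -78284/(-693/10 - 243/4) = -78284/(-2601/20) = -78284*(-20/2601) = 1565680/2601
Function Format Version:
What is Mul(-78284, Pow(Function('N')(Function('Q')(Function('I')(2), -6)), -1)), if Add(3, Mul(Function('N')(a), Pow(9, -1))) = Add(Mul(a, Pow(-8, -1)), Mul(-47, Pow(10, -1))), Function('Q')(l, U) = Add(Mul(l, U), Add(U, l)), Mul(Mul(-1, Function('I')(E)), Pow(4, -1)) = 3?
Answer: Rational(1565680, 2601) ≈ 601.95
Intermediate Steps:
Function('I')(E) = -12 (Function('I')(E) = Mul(-4, 3) = -12)
Function('Q')(l, U) = Add(U, l, Mul(U, l)) (Function('Q')(l, U) = Add(Mul(U, l), Add(U, l)) = Add(U, l, Mul(U, l)))
Function('N')(a) = Add(Rational(-693, 10), Mul(Rational(-9, 8), a)) (Function('N')(a) = Add(-27, Mul(9, Add(Mul(a, Pow(-8, -1)), Mul(-47, Pow(10, -1))))) = Add(-27, Mul(9, Add(Mul(a, Rational(-1, 8)), Mul(-47, Rational(1, 10))))) = Add(-27, Mul(9, Add(Mul(Rational(-1, 8), a), Rational(-47, 10)))) = Add(-27, Mul(9, Add(Rational(-47, 10), Mul(Rational(-1, 8), a)))) = Add(-27, Add(Rational(-423, 10), Mul(Rational(-9, 8), a))) = Add(Rational(-693, 10), Mul(Rational(-9, 8), a)))
Mul(-78284, Pow(Function('N')(Function('Q')(Function('I')(2), -6)), -1)) = Mul(-78284, Pow(Add(Rational(-693, 10), Mul(Rational(-9, 8), Add(-6, -12, Mul(-6, -12)))), -1)) = Mul(-78284, Pow(Add(Rational(-693, 10), Mul(Rational(-9, 8), Add(-6, -12, 72))), -1)) = Mul(-78284, Pow(Add(Rational(-693, 10), Mul(Rational(-9, 8), 54)), -1)) = Mul(-78284, Pow(Add(Rational(-693, 10), Rational(-243, 4)), -1)) = Mul(-78284, Pow(Rational(-2601, 20), -1)) = Mul(-78284, Rational(-20, 2601)) = Rational(1565680, 2601)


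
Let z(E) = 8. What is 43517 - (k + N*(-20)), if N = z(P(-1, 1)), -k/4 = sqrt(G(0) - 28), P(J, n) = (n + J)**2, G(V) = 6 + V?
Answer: 43677 + 4*I*sqrt(22) ≈ 43677.0 + 18.762*I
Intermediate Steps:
P(J, n) = (J + n)**2
k = -4*I*sqrt(22) (k = -4*sqrt((6 + 0) - 28) = -4*sqrt(6 - 28) = -4*I*sqrt(22) ≈ -18.762*I)
N = 8
43517 - (k + N*(-20)) = 43517 - (-4*I*sqrt(22) + 8*(-20)) = 43517 - (-4*I*sqrt(22) - 160) = 43517 - (-160 - 4*I*sqrt(22)) = 43517 + (160 + 4*I*sqrt(22)) = 43677 + 4*I*sqrt(22)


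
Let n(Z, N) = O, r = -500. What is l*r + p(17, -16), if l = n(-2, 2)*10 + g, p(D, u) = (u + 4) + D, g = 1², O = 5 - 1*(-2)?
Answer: -35495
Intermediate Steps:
O = 7 (O = 5 + 2 = 7)
n(Z, N) = 7
g = 1
p(D, u) = 4 + D + u (p(D, u) = (4 + u) + D = 4 + D + u)
l = 71 (l = 7*10 + 1 = 70 + 1 = 71)
l*r + p(17, -16) = 71*(-500) + (4 + 17 - 16) = -35500 + 5 = -35495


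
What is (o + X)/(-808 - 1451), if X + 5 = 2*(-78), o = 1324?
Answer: -1163/2259 ≈ -0.51483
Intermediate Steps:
X = -161 (X = -5 + 2*(-78) = -5 - 156 = -161)
(o + X)/(-808 - 1451) = (1324 - 161)/(-808 - 1451) = 1163/(-2259) = -1/2259*1163 = -1163/2259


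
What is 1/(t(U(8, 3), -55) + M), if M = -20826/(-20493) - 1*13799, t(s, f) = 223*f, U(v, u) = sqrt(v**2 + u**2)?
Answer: -2277/59345414 ≈ -3.8369e-5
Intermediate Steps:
U(v, u) = sqrt(u**2 + v**2)
M = -31418009/2277 (M = -20826*(-1/20493) - 13799 = 2314/2277 - 13799 = -31418009/2277 ≈ -13798.)
1/(t(U(8, 3), -55) + M) = 1/(223*(-55) - 31418009/2277) = 1/(-12265 - 31418009/2277) = 1/(-59345414/2277) = -2277/59345414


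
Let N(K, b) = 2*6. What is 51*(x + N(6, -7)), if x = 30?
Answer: 2142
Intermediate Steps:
N(K, b) = 12
51*(x + N(6, -7)) = 51*(30 + 12) = 51*42 = 2142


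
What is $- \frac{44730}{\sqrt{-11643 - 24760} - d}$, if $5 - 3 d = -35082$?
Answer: $\frac{2354162265}{615712598} + \frac{201285 i \sqrt{36403}}{615712598} \approx 3.8235 + 0.062374 i$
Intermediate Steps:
$d = \frac{35087}{3}$ ($d = \frac{5}{3} - -11694 = \frac{5}{3} + 11694 = \frac{35087}{3} \approx 11696.0$)
$- \frac{44730}{\sqrt{-11643 - 24760} - d} = - \frac{44730}{\sqrt{-11643 - 24760} - \frac{35087}{3}} = - \frac{44730}{\sqrt{-36403} - \frac{35087}{3}} = - \frac{44730}{i \sqrt{36403} - \frac{35087}{3}} = - \frac{44730}{- \frac{35087}{3} + i \sqrt{36403}}$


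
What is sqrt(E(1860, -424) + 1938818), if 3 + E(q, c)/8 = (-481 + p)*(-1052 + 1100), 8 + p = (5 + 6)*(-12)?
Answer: sqrt(1700330) ≈ 1304.0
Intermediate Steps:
p = -140 (p = -8 + (5 + 6)*(-12) = -8 + 11*(-12) = -8 - 132 = -140)
E(q, c) = -238488 (E(q, c) = -24 + 8*((-481 - 140)*(-1052 + 1100)) = -24 + 8*(-621*48) = -24 + 8*(-29808) = -24 - 238464 = -238488)
sqrt(E(1860, -424) + 1938818) = sqrt(-238488 + 1938818) = sqrt(1700330)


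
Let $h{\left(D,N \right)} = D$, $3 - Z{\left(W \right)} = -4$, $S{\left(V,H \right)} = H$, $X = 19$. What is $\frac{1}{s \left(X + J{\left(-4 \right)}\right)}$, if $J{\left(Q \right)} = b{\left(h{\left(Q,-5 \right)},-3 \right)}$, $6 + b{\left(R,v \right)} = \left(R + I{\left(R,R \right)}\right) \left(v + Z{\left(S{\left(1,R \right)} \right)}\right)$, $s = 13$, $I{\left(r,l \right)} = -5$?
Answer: $- \frac{1}{299} \approx -0.0033445$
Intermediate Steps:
$Z{\left(W \right)} = 7$ ($Z{\left(W \right)} = 3 - -4 = 3 + 4 = 7$)
$b{\left(R,v \right)} = -6 + \left(-5 + R\right) \left(7 + v\right)$ ($b{\left(R,v \right)} = -6 + \left(R - 5\right) \left(v + 7\right) = -6 + \left(-5 + R\right) \left(7 + v\right)$)
$J{\left(Q \right)} = -26 + 4 Q$ ($J{\left(Q \right)} = -41 - -15 + 7 Q + Q \left(-3\right) = -41 + 15 + 7 Q - 3 Q = -26 + 4 Q$)
$\frac{1}{s \left(X + J{\left(-4 \right)}\right)} = \frac{1}{13 \left(19 + \left(-26 + 4 \left(-4\right)\right)\right)} = \frac{1}{13 \left(19 - 42\right)} = \frac{1}{13 \left(-23\right)} = \frac{1}{-299} = - \frac{1}{299}$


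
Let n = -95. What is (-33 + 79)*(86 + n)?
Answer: -414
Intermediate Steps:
(-33 + 79)*(86 + n) = (-33 + 79)*(86 - 95) = 46*(-9) = -414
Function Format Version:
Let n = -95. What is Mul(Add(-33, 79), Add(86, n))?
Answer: -414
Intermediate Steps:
Mul(Add(-33, 79), Add(86, n)) = Mul(Add(-33, 79), Add(86, -95)) = Mul(46, -9) = -414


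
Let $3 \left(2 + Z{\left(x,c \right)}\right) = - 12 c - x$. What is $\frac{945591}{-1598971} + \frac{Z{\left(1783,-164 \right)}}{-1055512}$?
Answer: $- \frac{2994534158585}{5063199234456} \approx -0.59143$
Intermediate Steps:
$Z{\left(x,c \right)} = -2 - 4 c - \frac{x}{3}$ ($Z{\left(x,c \right)} = -2 + \frac{- 12 c - x}{3} = -2 + \frac{- x - 12 c}{3} = -2 - \left(4 c + \frac{x}{3}\right) = -2 - 4 c - \frac{x}{3}$)
$\frac{945591}{-1598971} + \frac{Z{\left(1783,-164 \right)}}{-1055512} = \frac{945591}{-1598971} + \frac{-2 - -656 - \frac{1783}{3}}{-1055512} = 945591 \left(- \frac{1}{1598971}\right) + \left(-2 + 656 - \frac{1783}{3}\right) \left(- \frac{1}{1055512}\right) = - \frac{945591}{1598971} + \frac{179}{3} \left(- \frac{1}{1055512}\right) = - \frac{945591}{1598971} - \frac{179}{3166536} = - \frac{2994534158585}{5063199234456}$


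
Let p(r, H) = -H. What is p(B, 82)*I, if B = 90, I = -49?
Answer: 4018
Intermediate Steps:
p(B, 82)*I = -1*82*(-49) = -82*(-49) = 4018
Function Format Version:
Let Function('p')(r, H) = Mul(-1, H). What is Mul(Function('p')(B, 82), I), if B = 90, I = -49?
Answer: 4018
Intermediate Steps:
Mul(Function('p')(B, 82), I) = Mul(Mul(-1, 82), -49) = Mul(-82, -49) = 4018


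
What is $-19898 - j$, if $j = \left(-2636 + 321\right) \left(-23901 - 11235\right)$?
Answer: $-81359738$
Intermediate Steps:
$j = 81339840$ ($j = \left(-2315\right) \left(-35136\right) = 81339840$)
$-19898 - j = -19898 - 81339840 = -81359738$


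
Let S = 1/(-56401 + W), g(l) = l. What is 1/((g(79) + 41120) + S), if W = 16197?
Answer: 40204/1656364595 ≈ 2.4272e-5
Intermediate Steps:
S = -1/40204 (S = 1/(-56401 + 16197) = 1/(-40204) = -1/40204 ≈ -2.4873e-5)
1/((g(79) + 41120) + S) = 1/((79 + 41120) - 1/40204) = 1/(41199 - 1/40204) = 1/(1656364595/40204) = 40204/1656364595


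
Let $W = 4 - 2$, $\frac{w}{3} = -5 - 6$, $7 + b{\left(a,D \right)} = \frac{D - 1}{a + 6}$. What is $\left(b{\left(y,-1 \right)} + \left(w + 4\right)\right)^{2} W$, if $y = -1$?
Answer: $\frac{66248}{25} \approx 2649.9$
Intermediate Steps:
$b{\left(a,D \right)} = -7 + \frac{-1 + D}{6 + a}$ ($b{\left(a,D \right)} = -7 + \frac{D - 1}{a + 6} = -7 + \frac{-1 + D}{6 + a}$)
$w = -33$ ($w = 3 \left(-5 - 6\right) = 3 \left(-11\right) = -33$)
$W = 2$ ($W = 4 - 2 = 2$)
$\left(b{\left(y,-1 \right)} + \left(w + 4\right)\right)^{2} W = \left(\frac{-43 - 1 - -7}{6 - 1} + \left(-33 + 4\right)\right)^{2} \cdot 2 = \left(\frac{-43 - 1 + 7}{5} - 29\right)^{2} \cdot 2 = \left(\frac{1}{5} \left(-37\right) - 29\right)^{2} \cdot 2 = \left(- \frac{37}{5} - 29\right)^{2} \cdot 2 = \left(- \frac{182}{5}\right)^{2} \cdot 2 = \frac{33124}{25} \cdot 2 = \frac{66248}{25}$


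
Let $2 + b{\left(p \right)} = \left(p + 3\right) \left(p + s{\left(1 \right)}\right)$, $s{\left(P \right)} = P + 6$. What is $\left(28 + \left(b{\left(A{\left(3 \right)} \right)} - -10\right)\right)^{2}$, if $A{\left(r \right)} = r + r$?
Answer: $23409$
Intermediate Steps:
$A{\left(r \right)} = 2 r$
$s{\left(P \right)} = 6 + P$
$b{\left(p \right)} = -2 + \left(3 + p\right) \left(7 + p\right)$ ($b{\left(p \right)} = -2 + \left(p + 3\right) \left(p + \left(6 + 1\right)\right) = -2 + \left(3 + p\right) \left(p + 7\right) = -2 + \left(3 + p\right) \left(7 + p\right)$)
$\left(28 + \left(b{\left(A{\left(3 \right)} \right)} - -10\right)\right)^{2} = \left(28 + \left(\left(19 + \left(2 \cdot 3\right)^{2} + 10 \cdot 2 \cdot 3\right) - -10\right)\right)^{2} = \left(28 + \left(\left(19 + 6^{2} + 10 \cdot 6\right) + 10\right)\right)^{2} = \left(28 + \left(\left(19 + 36 + 60\right) + 10\right)\right)^{2} = \left(28 + \left(115 + 10\right)\right)^{2} = \left(28 + 125\right)^{2} = 153^{2} = 23409$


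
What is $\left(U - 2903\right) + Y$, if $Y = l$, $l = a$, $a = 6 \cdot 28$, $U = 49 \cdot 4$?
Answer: $-2539$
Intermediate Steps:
$U = 196$
$a = 168$
$l = 168$
$Y = 168$
$\left(U - 2903\right) + Y = \left(196 - 2903\right) + 168 = -2707 + 168 = -2539$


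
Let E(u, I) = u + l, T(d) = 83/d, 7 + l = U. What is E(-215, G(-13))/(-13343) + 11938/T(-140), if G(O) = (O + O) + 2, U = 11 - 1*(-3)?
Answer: -22300405496/1107469 ≈ -20136.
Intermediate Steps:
U = 14 (U = 11 + 3 = 14)
l = 7 (l = -7 + 14 = 7)
G(O) = 2 + 2*O (G(O) = 2*O + 2 = 2 + 2*O)
E(u, I) = 7 + u (E(u, I) = u + 7 = 7 + u)
E(-215, G(-13))/(-13343) + 11938/T(-140) = (7 - 215)/(-13343) + 11938/((83/(-140))) = -208*(-1/13343) + 11938/((83*(-1/140))) = 208/13343 + 11938/(-83/140) = 208/13343 + 11938*(-140/83) = 208/13343 - 1671320/83 = -22300405496/1107469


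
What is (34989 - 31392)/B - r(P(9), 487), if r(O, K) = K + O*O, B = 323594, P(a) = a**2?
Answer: -2280686915/323594 ≈ -7048.0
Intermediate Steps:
r(O, K) = K + O**2
(34989 - 31392)/B - r(P(9), 487) = (34989 - 31392)/323594 - (487 + (9**2)**2) = 3597*(1/323594) - (487 + 81**2) = 3597/323594 - (487 + 6561) = 3597/323594 - 1*7048 = 3597/323594 - 7048 = -2280686915/323594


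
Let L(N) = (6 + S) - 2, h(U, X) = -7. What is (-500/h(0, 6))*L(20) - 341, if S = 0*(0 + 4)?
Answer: -387/7 ≈ -55.286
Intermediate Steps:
S = 0 (S = 0*4 = 0)
L(N) = 4 (L(N) = (6 + 0) - 2 = 6 - 2 = 4)
(-500/h(0, 6))*L(20) - 341 = -500/(-7)*4 - 341 = -500*(-⅐)*4 - 341 = (500/7)*4 - 341 = 2000/7 - 341 = -387/7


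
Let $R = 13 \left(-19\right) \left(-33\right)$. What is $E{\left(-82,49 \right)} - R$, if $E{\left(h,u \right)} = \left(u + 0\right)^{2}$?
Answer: $-5750$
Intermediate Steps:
$E{\left(h,u \right)} = u^{2}$
$R = 8151$ ($R = \left(-247\right) \left(-33\right) = 8151$)
$E{\left(-82,49 \right)} - R = 49^{2} - 8151 = 2401 - 8151 = -5750$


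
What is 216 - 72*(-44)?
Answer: 3384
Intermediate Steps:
216 - 72*(-44) = 216 + 3168 = 3384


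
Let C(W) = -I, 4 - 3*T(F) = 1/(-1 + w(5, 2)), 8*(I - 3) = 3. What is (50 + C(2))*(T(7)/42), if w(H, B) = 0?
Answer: 1865/1008 ≈ 1.8502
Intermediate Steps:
I = 27/8 (I = 3 + (⅛)*3 = 3 + 3/8 = 27/8 ≈ 3.3750)
T(F) = 5/3 (T(F) = 4/3 - 1/(3*(-1 + 0)) = 4/3 - ⅓/(-1) = 4/3 - ⅓*(-1) = 4/3 + ⅓ = 5/3)
C(W) = -27/8 (C(W) = -1*27/8 = -27/8)
(50 + C(2))*(T(7)/42) = (50 - 27/8)*((5/3)/42) = 373*((5/3)*(1/42))/8 = (373/8)*(5/126) = 1865/1008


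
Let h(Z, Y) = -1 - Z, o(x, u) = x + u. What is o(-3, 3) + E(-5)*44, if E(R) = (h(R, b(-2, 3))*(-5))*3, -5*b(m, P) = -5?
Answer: -2640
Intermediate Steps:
o(x, u) = u + x
b(m, P) = 1 (b(m, P) = -⅕*(-5) = 1)
E(R) = 15 + 15*R (E(R) = ((-1 - R)*(-5))*3 = (5 + 5*R)*3 = 15 + 15*R)
o(-3, 3) + E(-5)*44 = (3 - 3) + (15 + 15*(-5))*44 = 0 + (15 - 75)*44 = 0 - 60*44 = 0 - 2640 = -2640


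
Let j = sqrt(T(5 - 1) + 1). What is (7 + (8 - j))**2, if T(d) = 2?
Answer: (15 - sqrt(3))**2 ≈ 176.04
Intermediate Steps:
j = sqrt(3) (j = sqrt(2 + 1) = sqrt(3) ≈ 1.7320)
(7 + (8 - j))**2 = (7 + (8 - sqrt(3)))**2 = (15 - sqrt(3))**2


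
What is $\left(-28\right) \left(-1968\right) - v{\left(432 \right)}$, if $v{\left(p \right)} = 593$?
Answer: $54511$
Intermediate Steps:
$\left(-28\right) \left(-1968\right) - v{\left(432 \right)} = \left(-28\right) \left(-1968\right) - 593 = 55104 - 593 = 54511$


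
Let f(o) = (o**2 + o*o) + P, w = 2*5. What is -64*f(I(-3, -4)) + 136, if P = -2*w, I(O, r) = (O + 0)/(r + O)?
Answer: 68232/49 ≈ 1392.5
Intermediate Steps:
w = 10
I(O, r) = O/(O + r)
P = -20 (P = -2*10 = -20)
f(o) = -20 + 2*o**2 (f(o) = (o**2 + o*o) - 20 = (o**2 + o**2) - 20 = 2*o**2 - 20 = -20 + 2*o**2)
-64*f(I(-3, -4)) + 136 = -64*(-20 + 2*(-3/(-3 - 4))**2) + 136 = -64*(-20 + 2*(-3/(-7))**2) + 136 = -64*(-20 + 2*(-3*(-1/7))**2) + 136 = -64*(-20 + 2*(3/7)**2) + 136 = -64*(-20 + 2*(9/49)) + 136 = -64*(-20 + 18/49) + 136 = -64*(-962/49) + 136 = 61568/49 + 136 = 68232/49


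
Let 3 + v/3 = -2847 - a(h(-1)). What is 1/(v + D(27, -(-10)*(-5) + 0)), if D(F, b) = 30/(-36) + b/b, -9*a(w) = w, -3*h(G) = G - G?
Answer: -6/51299 ≈ -0.00011696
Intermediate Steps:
h(G) = 0 (h(G) = -(G - G)/3 = -⅓*0 = 0)
a(w) = -w/9
D(F, b) = ⅙ (D(F, b) = 30*(-1/36) + 1 = -⅚ + 1 = ⅙)
v = -8550 (v = -9 + 3*(-2847 - (-1)*0/9) = -9 + 3*(-2847 - 1*0) = -9 + 3*(-2847 + 0) = -9 + 3*(-2847) = -9 - 8541 = -8550)
1/(v + D(27, -(-10)*(-5) + 0)) = 1/(-8550 + ⅙) = 1/(-51299/6) = -6/51299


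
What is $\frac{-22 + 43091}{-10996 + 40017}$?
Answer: $\frac{43069}{29021} \approx 1.4841$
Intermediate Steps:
$\frac{-22 + 43091}{-10996 + 40017} = \frac{43069}{29021}$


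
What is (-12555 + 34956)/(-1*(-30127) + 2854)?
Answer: 22401/32981 ≈ 0.67921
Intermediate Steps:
(-12555 + 34956)/(-1*(-30127) + 2854) = 22401/(30127 + 2854) = 22401/32981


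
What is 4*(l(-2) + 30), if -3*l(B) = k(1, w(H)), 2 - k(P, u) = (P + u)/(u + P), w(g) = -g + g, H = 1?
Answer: 356/3 ≈ 118.67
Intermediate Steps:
w(g) = 0
k(P, u) = 1 (k(P, u) = 2 - (P + u)/(u + P) = 2 - (P + u)/(P + u) = 2 - 1*1 = 2 - 1 = 1)
l(B) = -⅓ (l(B) = -⅓*1 = -⅓)
4*(l(-2) + 30) = 4*(-⅓ + 30) = 4*(89/3) = 356/3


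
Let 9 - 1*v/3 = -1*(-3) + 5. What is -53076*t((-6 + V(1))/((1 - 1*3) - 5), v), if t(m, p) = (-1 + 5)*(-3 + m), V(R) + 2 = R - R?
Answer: 2759952/7 ≈ 3.9428e+5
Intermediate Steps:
V(R) = -2 (V(R) = -2 + (R - R) = -2 + 0 = -2)
v = 3 (v = 27 - 3*(-1*(-3) + 5) = 27 - 3*(3 + 5) = 27 - 3*8 = 27 - 24 = 3)
t(m, p) = -12 + 4*m (t(m, p) = 4*(-3 + m) = -12 + 4*m)
-53076*t((-6 + V(1))/((1 - 1*3) - 5), v) = -53076*(-12 + 4*((-6 - 2)/((1 - 1*3) - 5))) = -53076*(-12 + 4*(-8/((1 - 3) - 5))) = -53076*(-12 + 4*(-8/(-2 - 5))) = -53076*(-12 + 4*(-8/(-7))) = -53076*(-12 + 4*(-8*(-⅐))) = -53076*(-12 + 4*(8/7)) = -53076*(-12 + 32/7) = -53076*(-52/7) = 2759952/7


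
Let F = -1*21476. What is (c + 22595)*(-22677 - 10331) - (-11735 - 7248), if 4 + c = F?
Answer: -36784937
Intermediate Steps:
F = -21476
c = -21480 (c = -4 - 21476 = -21480)
(c + 22595)*(-22677 - 10331) - (-11735 - 7248) = (-21480 + 22595)*(-22677 - 10331) - (-11735 - 7248) = 1115*(-33008) - 1*(-18983) = -36803920 + 18983 = -36784937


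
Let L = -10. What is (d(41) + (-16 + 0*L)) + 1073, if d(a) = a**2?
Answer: 2738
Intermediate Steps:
(d(41) + (-16 + 0*L)) + 1073 = (41**2 + (-16 + 0*(-10))) + 1073 = (1681 + (-16 + 0)) + 1073 = (1681 - 16) + 1073 = 1665 + 1073 = 2738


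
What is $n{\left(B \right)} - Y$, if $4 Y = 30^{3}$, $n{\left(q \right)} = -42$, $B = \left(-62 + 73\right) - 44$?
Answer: $-6792$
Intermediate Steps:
$B = -33$ ($B = 11 - 44 = -33$)
$Y = 6750$ ($Y = \frac{30^{3}}{4} = \frac{1}{4} \cdot 27000 = 6750$)
$n{\left(B \right)} - Y = -42 - 6750 = -6792$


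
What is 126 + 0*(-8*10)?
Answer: 126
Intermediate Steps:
126 + 0*(-8*10) = 126 + 0*(-80) = 126 + 0 = 126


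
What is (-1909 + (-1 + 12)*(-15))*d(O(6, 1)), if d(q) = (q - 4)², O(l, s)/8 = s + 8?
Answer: -9590176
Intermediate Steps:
O(l, s) = 64 + 8*s (O(l, s) = 8*(s + 8) = 8*(8 + s) = 64 + 8*s)
d(q) = (-4 + q)²
(-1909 + (-1 + 12)*(-15))*d(O(6, 1)) = (-1909 + (-1 + 12)*(-15))*(-4 + (64 + 8*1))² = (-1909 + 11*(-15))*(-4 + (64 + 8))² = (-1909 - 165)*(-4 + 72)² = -2074*68² = -2074*4624 = -9590176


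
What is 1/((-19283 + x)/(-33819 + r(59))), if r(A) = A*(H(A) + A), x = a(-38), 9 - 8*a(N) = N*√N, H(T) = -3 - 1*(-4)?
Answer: 12455165720/7931553299 + 3068272*I*√38/7931553299 ≈ 1.5703 + 0.0023847*I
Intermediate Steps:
H(T) = 1 (H(T) = -3 + 4 = 1)
a(N) = 9/8 - N^(3/2)/8 (a(N) = 9/8 - N*√N/8 = 9/8 - N^(3/2)/8)
x = 9/8 + 19*I*√38/4 (x = 9/8 - (-19)*I*√38/4 = 9/8 + 19*I*√38/4 ≈ 1.125 + 29.281*I)
r(A) = A*(1 + A)
1/((-19283 + x)/(-33819 + r(59))) = 1/((-19283 + (9/8 + 19*I*√38/4))/(-33819 + 59*(1 + 59))) = 1/((-154255/8 + 19*I*√38/4)/(-33819 + 59*60)) = 1/((-154255/8 + 19*I*√38/4)/(-33819 + 3540)) = 1/((-154255/8 + 19*I*√38/4)/(-30279)) = 1/((-154255/8 + 19*I*√38/4)*(-1/30279)) = 1/(154255/242232 - 19*I*√38/121116)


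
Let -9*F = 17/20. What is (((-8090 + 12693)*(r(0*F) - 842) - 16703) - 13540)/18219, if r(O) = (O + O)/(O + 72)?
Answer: -3905969/18219 ≈ -214.39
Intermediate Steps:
F = -17/180 (F = -17/(9*20) = -1/9*17/20 = -17/180 ≈ -0.094444)
r(O) = 2*O/(72 + O) (r(O) = (2*O)/(72 + O) = 2*O/(72 + O))
(((-8090 + 12693)*(r(0*F) - 842) - 16703) - 13540)/18219 = (((-8090 + 12693)*(2*(0*(-17/180))/(72 + 0*(-17/180)) - 842) - 16703) - 13540)/18219 = ((4603*(2*0/(72 + 0) - 842) - 16703) - 13540)*(1/18219) = ((4603*(2*0/72 - 842) - 16703) - 13540)*(1/18219) = ((4603*(2*0*(1/72) - 842) - 16703) - 13540)*(1/18219) = ((4603*(0 - 842) - 16703) - 13540)*(1/18219) = ((4603*(-842) - 16703) - 13540)*(1/18219) = ((-3875726 - 16703) - 13540)*(1/18219) = (-3892429 - 13540)*(1/18219) = -3905969*1/18219 = -3905969/18219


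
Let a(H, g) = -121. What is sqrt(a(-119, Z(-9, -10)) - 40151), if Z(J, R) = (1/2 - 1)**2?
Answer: 4*I*sqrt(2517) ≈ 200.68*I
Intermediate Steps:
Z(J, R) = 1/4 (Z(J, R) = (1/2 - 1)**2 = (-1/2)**2 = 1/4)
sqrt(a(-119, Z(-9, -10)) - 40151) = sqrt(-121 - 40151) = sqrt(-40272) = 4*I*sqrt(2517)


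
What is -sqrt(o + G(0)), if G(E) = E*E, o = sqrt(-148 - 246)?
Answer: -394**(1/4)*sqrt(I) ≈ -3.1504 - 3.1504*I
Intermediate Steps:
o = I*sqrt(394) (o = sqrt(-394) = I*sqrt(394) ≈ 19.849*I)
G(E) = E**2
-sqrt(o + G(0)) = -sqrt(I*sqrt(394) + 0**2) = -sqrt(I*sqrt(394) + 0) = -sqrt(I*sqrt(394)) = -394**(1/4)*sqrt(I)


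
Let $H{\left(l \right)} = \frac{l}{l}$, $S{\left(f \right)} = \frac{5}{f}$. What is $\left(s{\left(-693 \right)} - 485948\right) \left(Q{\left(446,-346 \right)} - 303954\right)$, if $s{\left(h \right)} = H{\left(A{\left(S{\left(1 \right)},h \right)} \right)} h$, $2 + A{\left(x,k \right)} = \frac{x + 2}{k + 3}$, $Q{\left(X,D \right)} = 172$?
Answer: $147832776262$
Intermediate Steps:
$A{\left(x,k \right)} = -2 + \frac{2 + x}{3 + k}$ ($A{\left(x,k \right)} = -2 + \frac{x + 2}{k + 3} = -2 + \frac{2 + x}{3 + k}$)
$H{\left(l \right)} = 1$
$s{\left(h \right)} = h$ ($s{\left(h \right)} = 1 h = h$)
$\left(s{\left(-693 \right)} - 485948\right) \left(Q{\left(446,-346 \right)} - 303954\right) = \left(-693 - 485948\right) \left(172 - 303954\right) = \left(-486641\right) \left(-303782\right) = 147832776262$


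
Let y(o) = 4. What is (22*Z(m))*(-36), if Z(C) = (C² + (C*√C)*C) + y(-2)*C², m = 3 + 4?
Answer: -194040 - 38808*√7 ≈ -2.9672e+5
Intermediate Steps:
m = 7
Z(C) = C^(5/2) + 5*C² (Z(C) = (C² + (C*√C)*C) + 4*C² = (C² + C^(3/2)*C) + 4*C² = (C² + C^(5/2)) + 4*C² = C^(5/2) + 5*C²)
(22*Z(m))*(-36) = (22*(7^(5/2) + 5*7²))*(-36) = (22*(49*√7 + 5*49))*(-36) = (22*(49*√7 + 245))*(-36) = (22*(245 + 49*√7))*(-36) = (5390 + 1078*√7)*(-36) = -194040 - 38808*√7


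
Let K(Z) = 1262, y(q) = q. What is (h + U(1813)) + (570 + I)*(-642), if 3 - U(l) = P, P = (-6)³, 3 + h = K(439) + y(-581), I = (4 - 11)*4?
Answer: -347067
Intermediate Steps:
I = -28 (I = -7*4 = -28)
h = 678 (h = -3 + (1262 - 581) = -3 + 681 = 678)
P = -216
U(l) = 219 (U(l) = 3 - 1*(-216) = 3 + 216 = 219)
(h + U(1813)) + (570 + I)*(-642) = (678 + 219) + (570 - 28)*(-642) = 897 + 542*(-642) = 897 - 347964 = -347067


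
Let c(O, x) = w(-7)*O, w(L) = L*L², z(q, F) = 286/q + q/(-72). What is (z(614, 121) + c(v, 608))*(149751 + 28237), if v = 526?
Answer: -88730081039989/2763 ≈ -3.2114e+10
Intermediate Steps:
z(q, F) = 286/q - q/72 (z(q, F) = 286/q + q*(-1/72) = 286/q - q/72)
w(L) = L³
c(O, x) = -343*O (c(O, x) = (-7)³*O = -343*O)
(z(614, 121) + c(v, 608))*(149751 + 28237) = ((286/614 - 1/72*614) - 343*526)*(149751 + 28237) = ((286*(1/614) - 307/36) - 180418)*177988 = ((143/307 - 307/36) - 180418)*177988 = (-89101/11052 - 180418)*177988 = -1994068837/11052*177988 = -88730081039989/2763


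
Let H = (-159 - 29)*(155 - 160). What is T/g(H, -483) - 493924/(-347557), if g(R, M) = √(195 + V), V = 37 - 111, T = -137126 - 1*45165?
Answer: -63351079923/3823127 ≈ -16571.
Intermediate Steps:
T = -182291 (T = -137126 - 45165 = -182291)
V = -74
H = 940 (H = -188*(-5) = 940)
g(R, M) = 11 (g(R, M) = √(195 - 74) = √121 = 11)
T/g(H, -483) - 493924/(-347557) = -182291/11 - 493924/(-347557) = -182291*1/11 - 493924*(-1/347557) = -182291/11 + 493924/347557 = -63351079923/3823127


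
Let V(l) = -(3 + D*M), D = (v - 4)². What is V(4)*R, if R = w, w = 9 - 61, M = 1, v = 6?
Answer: 364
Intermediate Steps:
D = 4 (D = (6 - 4)² = 2² = 4)
w = -52
V(l) = -7 (V(l) = -(3 + 4*1) = -(3 + 4) = -1*7 = -7)
R = -52
V(4)*R = -7*(-52) = 364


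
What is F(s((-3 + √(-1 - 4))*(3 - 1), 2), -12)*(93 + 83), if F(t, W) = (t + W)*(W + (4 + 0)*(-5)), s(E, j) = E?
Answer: 101376 - 11264*I*√5 ≈ 1.0138e+5 - 25187.0*I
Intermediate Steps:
F(t, W) = (-20 + W)*(W + t) (F(t, W) = (W + t)*(W + 4*(-5)) = (W + t)*(W - 20) = (W + t)*(-20 + W) = (-20 + W)*(W + t))
F(s((-3 + √(-1 - 4))*(3 - 1), 2), -12)*(93 + 83) = ((-12)² - 20*(-12) - 20*(-3 + √(-1 - 4))*(3 - 1) - 12*(-3 + √(-1 - 4))*(3 - 1))*(93 + 83) = (144 + 240 - 20*(-3 + √(-5))*2 - 12*(-3 + √(-5))*2)*176 = (144 + 240 - 20*(-3 + I*√5)*2 - 12*(-3 + I*√5)*2)*176 = (144 + 240 - 20*(-6 + 2*I*√5) - 12*(-6 + 2*I*√5))*176 = (144 + 240 + (120 - 40*I*√5) + (72 - 24*I*√5))*176 = (576 - 64*I*√5)*176 = 101376 - 11264*I*√5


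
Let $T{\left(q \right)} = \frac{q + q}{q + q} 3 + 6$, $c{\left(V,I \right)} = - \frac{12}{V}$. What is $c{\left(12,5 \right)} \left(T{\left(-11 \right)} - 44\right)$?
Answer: $35$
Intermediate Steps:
$T{\left(q \right)} = 9$ ($T{\left(q \right)} = \frac{2 q}{2 q} 3 + 6 = 2 q \frac{1}{2 q} 3 + 6 = 1 \cdot 3 + 6 = 3 + 6 = 9$)
$c{\left(12,5 \right)} \left(T{\left(-11 \right)} - 44\right) = - \frac{12}{12} \left(9 - 44\right) = \left(-12\right) \frac{1}{12} \left(-35\right) = \left(-1\right) \left(-35\right) = 35$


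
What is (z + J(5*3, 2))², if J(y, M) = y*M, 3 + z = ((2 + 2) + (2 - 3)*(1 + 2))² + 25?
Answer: 2809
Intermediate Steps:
z = 23 (z = -3 + (((2 + 2) + (2 - 3)*(1 + 2))² + 25) = -3 + ((4 - 1*3)² + 25) = -3 + ((4 - 3)² + 25) = -3 + (1² + 25) = -3 + (1 + 25) = -3 + 26 = 23)
J(y, M) = M*y
(z + J(5*3, 2))² = (23 + 2*(5*3))² = (23 + 2*15)² = (23 + 30)² = 53² = 2809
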